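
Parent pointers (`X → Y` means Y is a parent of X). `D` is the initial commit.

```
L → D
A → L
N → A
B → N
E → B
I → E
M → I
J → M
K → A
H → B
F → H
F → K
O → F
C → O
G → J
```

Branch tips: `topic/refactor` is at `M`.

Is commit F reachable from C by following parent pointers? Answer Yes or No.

Ancestors of C (commits reachable by following parents): {A, B, C, D, F, H, K, L, N, O}.
F is in that set, so it is an ancestor of C.

Yes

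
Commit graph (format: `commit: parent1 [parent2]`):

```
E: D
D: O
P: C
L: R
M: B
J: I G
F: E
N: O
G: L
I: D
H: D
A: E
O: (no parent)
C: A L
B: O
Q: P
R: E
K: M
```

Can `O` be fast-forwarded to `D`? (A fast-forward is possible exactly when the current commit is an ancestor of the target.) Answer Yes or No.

Yes

A fast-forward from O to D is possible iff O is an ancestor of D.
Ancestors of D: {D, O}.
O is among them, so fast-forward is possible.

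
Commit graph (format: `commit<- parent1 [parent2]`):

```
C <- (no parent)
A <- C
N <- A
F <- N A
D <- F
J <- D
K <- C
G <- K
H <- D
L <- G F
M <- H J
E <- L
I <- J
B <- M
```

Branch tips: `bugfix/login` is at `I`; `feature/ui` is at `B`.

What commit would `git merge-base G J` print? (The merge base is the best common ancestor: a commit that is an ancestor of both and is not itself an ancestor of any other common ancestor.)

Ancestors of G: {C, G, K}.
Ancestors of J: {A, C, D, F, J, N}.
Common ancestors: {C}.
The only common ancestor is C, so it is the merge base.

C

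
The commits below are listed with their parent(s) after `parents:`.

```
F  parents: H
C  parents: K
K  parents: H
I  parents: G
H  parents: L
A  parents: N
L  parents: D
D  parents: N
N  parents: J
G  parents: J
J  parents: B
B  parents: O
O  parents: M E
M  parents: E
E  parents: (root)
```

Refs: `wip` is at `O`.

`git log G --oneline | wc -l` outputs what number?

6

Walking parent pointers from G: reachable set = {B, E, G, J, M, O}.
That is 6 commits.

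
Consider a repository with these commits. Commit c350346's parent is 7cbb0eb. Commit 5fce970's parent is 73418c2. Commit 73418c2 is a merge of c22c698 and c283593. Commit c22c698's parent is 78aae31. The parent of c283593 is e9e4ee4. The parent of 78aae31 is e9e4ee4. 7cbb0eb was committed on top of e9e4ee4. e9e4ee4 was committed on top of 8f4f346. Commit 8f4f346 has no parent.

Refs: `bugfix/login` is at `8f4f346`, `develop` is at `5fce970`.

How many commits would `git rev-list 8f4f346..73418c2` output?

Reachable from 73418c2: {73418c2, 78aae31, 8f4f346, c22c698, c283593, e9e4ee4}.
Reachable from 8f4f346: {8f4f346}.
In 73418c2's history but not 8f4f346's: {73418c2, 78aae31, c22c698, c283593, e9e4ee4} — 5 commits.

5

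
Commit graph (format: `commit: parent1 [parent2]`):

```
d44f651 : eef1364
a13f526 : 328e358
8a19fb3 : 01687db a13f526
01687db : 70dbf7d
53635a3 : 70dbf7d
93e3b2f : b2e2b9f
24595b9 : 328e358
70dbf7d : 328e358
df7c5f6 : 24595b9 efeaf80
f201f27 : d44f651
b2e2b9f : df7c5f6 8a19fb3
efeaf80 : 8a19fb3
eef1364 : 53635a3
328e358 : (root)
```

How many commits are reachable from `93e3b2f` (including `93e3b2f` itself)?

10

Walking parent pointers from 93e3b2f: reachable set = {01687db, 24595b9, 328e358, 70dbf7d, 8a19fb3, 93e3b2f, a13f526, b2e2b9f, df7c5f6, efeaf80}.
That is 10 commits.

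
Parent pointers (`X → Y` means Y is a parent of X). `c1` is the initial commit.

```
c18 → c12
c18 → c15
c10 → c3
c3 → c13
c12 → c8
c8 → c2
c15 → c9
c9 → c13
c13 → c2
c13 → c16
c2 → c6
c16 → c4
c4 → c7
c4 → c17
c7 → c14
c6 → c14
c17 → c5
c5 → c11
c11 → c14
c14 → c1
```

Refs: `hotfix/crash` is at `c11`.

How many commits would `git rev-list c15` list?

Walking parent pointers from c15: reachable set = {c1, c11, c13, c14, c15, c16, c17, c2, c4, c5, c6, c7, c9}.
That is 13 commits.

13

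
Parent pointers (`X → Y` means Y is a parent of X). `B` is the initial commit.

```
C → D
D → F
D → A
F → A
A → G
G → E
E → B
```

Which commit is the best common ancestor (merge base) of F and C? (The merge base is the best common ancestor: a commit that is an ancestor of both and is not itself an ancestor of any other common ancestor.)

Ancestors of F: {A, B, E, F, G}.
Ancestors of C: {A, B, C, D, E, F, G}.
Common ancestors: {A, B, E, F, G}.
Among these, F is not an ancestor of any other common ancestor — it is the merge base.

F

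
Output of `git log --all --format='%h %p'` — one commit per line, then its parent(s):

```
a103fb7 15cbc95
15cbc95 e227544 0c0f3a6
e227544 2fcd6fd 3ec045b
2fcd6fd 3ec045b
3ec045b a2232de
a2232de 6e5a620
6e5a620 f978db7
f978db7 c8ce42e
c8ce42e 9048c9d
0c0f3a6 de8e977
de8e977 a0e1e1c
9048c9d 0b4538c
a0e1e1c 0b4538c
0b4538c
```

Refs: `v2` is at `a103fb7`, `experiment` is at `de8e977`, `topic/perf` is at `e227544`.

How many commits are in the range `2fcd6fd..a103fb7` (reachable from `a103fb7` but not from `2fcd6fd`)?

Reachable from a103fb7: {0b4538c, 0c0f3a6, 15cbc95, 2fcd6fd, 3ec045b, 6e5a620, 9048c9d, a0e1e1c, a103fb7, a2232de, c8ce42e, de8e977, e227544, f978db7}.
Reachable from 2fcd6fd: {0b4538c, 2fcd6fd, 3ec045b, 6e5a620, 9048c9d, a2232de, c8ce42e, f978db7}.
In a103fb7's history but not 2fcd6fd's: {0c0f3a6, 15cbc95, a0e1e1c, a103fb7, de8e977, e227544} — 6 commits.

6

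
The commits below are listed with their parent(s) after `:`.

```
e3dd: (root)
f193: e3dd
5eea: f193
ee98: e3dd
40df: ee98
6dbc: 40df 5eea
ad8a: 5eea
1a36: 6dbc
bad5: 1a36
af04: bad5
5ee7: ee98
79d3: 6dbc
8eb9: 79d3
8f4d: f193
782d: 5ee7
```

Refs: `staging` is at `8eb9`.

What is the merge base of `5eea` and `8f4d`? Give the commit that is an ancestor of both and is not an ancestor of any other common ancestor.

Ancestors of 5eea: {5eea, e3dd, f193}.
Ancestors of 8f4d: {8f4d, e3dd, f193}.
Common ancestors: {e3dd, f193}.
Among these, f193 is not an ancestor of any other common ancestor — it is the merge base.

f193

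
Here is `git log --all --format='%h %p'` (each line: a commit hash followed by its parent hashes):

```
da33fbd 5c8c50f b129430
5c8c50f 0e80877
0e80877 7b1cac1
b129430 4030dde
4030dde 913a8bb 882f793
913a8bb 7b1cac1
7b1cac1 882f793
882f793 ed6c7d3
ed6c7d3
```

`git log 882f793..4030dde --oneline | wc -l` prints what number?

3

Reachable from 4030dde: {4030dde, 7b1cac1, 882f793, 913a8bb, ed6c7d3}.
Reachable from 882f793: {882f793, ed6c7d3}.
In 4030dde's history but not 882f793's: {4030dde, 7b1cac1, 913a8bb} — 3 commits.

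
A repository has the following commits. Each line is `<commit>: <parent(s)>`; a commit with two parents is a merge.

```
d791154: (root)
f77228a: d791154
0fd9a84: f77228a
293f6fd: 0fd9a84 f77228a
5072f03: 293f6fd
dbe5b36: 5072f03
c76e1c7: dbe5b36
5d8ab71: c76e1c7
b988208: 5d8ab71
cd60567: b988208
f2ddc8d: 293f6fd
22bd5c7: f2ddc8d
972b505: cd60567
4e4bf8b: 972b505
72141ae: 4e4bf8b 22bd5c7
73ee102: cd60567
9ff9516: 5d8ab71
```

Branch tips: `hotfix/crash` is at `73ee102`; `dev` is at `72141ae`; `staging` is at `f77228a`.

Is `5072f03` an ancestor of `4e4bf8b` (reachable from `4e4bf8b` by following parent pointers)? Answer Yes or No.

Yes

Ancestors of 4e4bf8b (commits reachable by following parents): {0fd9a84, 293f6fd, 4e4bf8b, 5072f03, 5d8ab71, 972b505, b988208, c76e1c7, cd60567, d791154, dbe5b36, f77228a}.
5072f03 is in that set, so it is an ancestor of 4e4bf8b.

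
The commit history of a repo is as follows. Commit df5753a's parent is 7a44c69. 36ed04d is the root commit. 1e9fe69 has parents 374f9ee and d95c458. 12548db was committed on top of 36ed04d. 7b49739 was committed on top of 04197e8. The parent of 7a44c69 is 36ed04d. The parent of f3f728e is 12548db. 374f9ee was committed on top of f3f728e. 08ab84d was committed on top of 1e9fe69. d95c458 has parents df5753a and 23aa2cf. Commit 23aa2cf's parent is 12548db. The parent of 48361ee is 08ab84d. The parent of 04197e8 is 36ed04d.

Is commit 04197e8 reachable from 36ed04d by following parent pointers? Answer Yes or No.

Ancestors of 36ed04d: {36ed04d}.
04197e8 is not in that set, so it is not an ancestor of 36ed04d.

No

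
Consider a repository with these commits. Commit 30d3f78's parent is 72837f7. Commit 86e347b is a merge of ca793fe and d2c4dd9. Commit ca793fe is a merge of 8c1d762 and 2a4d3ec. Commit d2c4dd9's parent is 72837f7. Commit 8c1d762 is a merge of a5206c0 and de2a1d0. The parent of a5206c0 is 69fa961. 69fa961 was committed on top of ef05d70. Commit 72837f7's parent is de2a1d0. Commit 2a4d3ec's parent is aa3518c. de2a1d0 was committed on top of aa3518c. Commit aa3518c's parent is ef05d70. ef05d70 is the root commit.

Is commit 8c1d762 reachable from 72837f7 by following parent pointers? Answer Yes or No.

Ancestors of 72837f7: {72837f7, aa3518c, de2a1d0, ef05d70}.
8c1d762 is not in that set, so it is not an ancestor of 72837f7.

No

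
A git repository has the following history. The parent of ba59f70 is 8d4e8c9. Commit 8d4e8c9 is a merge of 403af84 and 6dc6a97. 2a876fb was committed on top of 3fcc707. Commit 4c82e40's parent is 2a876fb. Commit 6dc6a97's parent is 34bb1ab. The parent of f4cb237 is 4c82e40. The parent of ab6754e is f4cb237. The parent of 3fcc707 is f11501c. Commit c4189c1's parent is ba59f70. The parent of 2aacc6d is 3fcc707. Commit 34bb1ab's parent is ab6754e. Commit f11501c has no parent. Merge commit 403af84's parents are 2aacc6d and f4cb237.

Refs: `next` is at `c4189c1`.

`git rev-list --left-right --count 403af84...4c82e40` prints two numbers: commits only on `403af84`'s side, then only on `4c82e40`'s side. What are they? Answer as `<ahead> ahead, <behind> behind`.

3 ahead, 0 behind

Reachable from 403af84: {2a876fb, 2aacc6d, 3fcc707, 403af84, 4c82e40, f11501c, f4cb237}.
Reachable from 4c82e40: {2a876fb, 3fcc707, 4c82e40, f11501c}.
Only in 403af84's history (ahead): {2aacc6d, 403af84, f4cb237} — 3.
Only in 4c82e40's history (behind): {} — 0.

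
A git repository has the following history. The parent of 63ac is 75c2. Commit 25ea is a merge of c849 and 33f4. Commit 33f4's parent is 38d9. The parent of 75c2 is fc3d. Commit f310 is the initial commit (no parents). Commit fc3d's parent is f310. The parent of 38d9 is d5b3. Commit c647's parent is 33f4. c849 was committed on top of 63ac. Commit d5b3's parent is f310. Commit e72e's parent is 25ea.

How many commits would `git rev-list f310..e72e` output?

9

Reachable from e72e: {25ea, 33f4, 38d9, 63ac, 75c2, c849, d5b3, e72e, f310, fc3d}.
Reachable from f310: {f310}.
In e72e's history but not f310's: {25ea, 33f4, 38d9, 63ac, 75c2, c849, d5b3, e72e, fc3d} — 9 commits.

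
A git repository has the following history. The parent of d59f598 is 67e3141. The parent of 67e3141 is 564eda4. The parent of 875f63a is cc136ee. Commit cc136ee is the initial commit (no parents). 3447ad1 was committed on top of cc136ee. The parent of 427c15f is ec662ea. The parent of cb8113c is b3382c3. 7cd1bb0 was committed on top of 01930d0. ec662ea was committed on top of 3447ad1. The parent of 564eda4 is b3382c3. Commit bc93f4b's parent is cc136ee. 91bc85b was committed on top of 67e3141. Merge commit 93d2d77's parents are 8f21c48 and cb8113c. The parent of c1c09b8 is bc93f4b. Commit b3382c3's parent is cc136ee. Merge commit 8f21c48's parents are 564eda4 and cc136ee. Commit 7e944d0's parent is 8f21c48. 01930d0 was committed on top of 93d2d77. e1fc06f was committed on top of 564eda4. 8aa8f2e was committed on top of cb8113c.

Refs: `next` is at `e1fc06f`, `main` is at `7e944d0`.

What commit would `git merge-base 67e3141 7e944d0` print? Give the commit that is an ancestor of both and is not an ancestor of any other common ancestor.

564eda4

Ancestors of 67e3141: {564eda4, 67e3141, b3382c3, cc136ee}.
Ancestors of 7e944d0: {564eda4, 7e944d0, 8f21c48, b3382c3, cc136ee}.
Common ancestors: {564eda4, b3382c3, cc136ee}.
Among these, 564eda4 is not an ancestor of any other common ancestor — it is the merge base.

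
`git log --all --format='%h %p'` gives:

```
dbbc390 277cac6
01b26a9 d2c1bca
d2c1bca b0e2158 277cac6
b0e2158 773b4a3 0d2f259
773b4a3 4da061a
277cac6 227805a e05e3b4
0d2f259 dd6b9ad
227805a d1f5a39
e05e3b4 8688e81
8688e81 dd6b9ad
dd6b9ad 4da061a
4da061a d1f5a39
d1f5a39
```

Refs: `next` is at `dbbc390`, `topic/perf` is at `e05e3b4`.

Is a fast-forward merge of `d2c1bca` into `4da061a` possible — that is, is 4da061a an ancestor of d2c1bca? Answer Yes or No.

Yes

A fast-forward from 4da061a to d2c1bca is possible iff 4da061a is an ancestor of d2c1bca.
Ancestors of d2c1bca: {0d2f259, 227805a, 277cac6, 4da061a, 773b4a3, 8688e81, b0e2158, d1f5a39, d2c1bca, dd6b9ad, e05e3b4}.
4da061a is among them, so fast-forward is possible.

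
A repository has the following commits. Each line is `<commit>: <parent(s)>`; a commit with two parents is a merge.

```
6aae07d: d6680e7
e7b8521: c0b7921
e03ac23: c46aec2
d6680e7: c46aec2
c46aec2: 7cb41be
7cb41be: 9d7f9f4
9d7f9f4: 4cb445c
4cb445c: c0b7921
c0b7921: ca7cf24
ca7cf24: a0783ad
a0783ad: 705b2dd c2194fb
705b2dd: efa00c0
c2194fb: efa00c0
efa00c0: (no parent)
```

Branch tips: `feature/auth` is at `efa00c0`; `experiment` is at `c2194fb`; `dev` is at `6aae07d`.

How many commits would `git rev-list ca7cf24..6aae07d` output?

7

Reachable from 6aae07d: {4cb445c, 6aae07d, 705b2dd, 7cb41be, 9d7f9f4, a0783ad, c0b7921, c2194fb, c46aec2, ca7cf24, d6680e7, efa00c0}.
Reachable from ca7cf24: {705b2dd, a0783ad, c2194fb, ca7cf24, efa00c0}.
In 6aae07d's history but not ca7cf24's: {4cb445c, 6aae07d, 7cb41be, 9d7f9f4, c0b7921, c46aec2, d6680e7} — 7 commits.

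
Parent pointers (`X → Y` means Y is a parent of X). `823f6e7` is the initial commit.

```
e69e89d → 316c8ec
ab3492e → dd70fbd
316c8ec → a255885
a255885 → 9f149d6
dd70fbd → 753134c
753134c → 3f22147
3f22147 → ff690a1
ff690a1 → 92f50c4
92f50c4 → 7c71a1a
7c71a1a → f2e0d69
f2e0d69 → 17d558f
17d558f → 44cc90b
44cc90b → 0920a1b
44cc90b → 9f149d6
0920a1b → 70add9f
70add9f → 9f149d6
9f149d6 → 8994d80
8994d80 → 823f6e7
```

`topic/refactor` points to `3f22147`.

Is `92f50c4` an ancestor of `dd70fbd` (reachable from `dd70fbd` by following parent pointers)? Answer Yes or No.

Ancestors of dd70fbd (commits reachable by following parents): {0920a1b, 17d558f, 3f22147, 44cc90b, 70add9f, 753134c, 7c71a1a, 823f6e7, 8994d80, 92f50c4, 9f149d6, dd70fbd, f2e0d69, ff690a1}.
92f50c4 is in that set, so it is an ancestor of dd70fbd.

Yes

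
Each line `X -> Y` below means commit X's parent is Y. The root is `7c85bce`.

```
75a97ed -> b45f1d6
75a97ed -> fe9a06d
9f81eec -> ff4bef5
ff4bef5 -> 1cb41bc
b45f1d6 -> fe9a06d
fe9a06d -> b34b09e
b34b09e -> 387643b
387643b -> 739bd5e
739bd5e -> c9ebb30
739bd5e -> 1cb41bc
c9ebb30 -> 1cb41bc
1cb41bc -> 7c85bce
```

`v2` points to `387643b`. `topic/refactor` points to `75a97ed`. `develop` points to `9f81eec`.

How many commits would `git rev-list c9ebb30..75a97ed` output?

Reachable from 75a97ed: {1cb41bc, 387643b, 739bd5e, 75a97ed, 7c85bce, b34b09e, b45f1d6, c9ebb30, fe9a06d}.
Reachable from c9ebb30: {1cb41bc, 7c85bce, c9ebb30}.
In 75a97ed's history but not c9ebb30's: {387643b, 739bd5e, 75a97ed, b34b09e, b45f1d6, fe9a06d} — 6 commits.

6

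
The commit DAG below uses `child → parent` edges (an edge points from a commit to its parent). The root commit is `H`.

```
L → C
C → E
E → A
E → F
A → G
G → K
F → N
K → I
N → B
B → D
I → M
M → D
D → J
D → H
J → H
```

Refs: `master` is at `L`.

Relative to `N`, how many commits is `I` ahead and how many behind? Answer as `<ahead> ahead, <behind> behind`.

Reachable from I: {D, H, I, J, M}.
Reachable from N: {B, D, H, J, N}.
Only in I's history (ahead): {I, M} — 2.
Only in N's history (behind): {B, N} — 2.

2 ahead, 2 behind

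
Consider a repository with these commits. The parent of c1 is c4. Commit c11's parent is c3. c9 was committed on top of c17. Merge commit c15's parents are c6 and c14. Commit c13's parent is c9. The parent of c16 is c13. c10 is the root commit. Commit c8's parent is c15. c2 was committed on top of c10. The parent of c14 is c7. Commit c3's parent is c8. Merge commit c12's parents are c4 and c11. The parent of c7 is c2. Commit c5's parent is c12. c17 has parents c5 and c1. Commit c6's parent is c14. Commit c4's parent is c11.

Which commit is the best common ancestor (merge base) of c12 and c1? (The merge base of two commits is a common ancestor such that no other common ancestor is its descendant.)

Ancestors of c12: {c10, c11, c12, c14, c15, c2, c3, c4, c6, c7, c8}.
Ancestors of c1: {c1, c10, c11, c14, c15, c2, c3, c4, c6, c7, c8}.
Common ancestors: {c10, c11, c14, c15, c2, c3, c4, c6, c7, c8}.
Among these, c4 is not an ancestor of any other common ancestor — it is the merge base.

c4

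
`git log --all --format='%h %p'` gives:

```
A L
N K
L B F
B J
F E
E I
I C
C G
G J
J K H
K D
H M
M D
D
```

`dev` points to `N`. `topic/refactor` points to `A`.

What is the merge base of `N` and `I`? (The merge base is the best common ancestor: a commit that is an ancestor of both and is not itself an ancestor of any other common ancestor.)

Ancestors of N: {D, K, N}.
Ancestors of I: {C, D, G, H, I, J, K, M}.
Common ancestors: {D, K}.
Among these, K is not an ancestor of any other common ancestor — it is the merge base.

K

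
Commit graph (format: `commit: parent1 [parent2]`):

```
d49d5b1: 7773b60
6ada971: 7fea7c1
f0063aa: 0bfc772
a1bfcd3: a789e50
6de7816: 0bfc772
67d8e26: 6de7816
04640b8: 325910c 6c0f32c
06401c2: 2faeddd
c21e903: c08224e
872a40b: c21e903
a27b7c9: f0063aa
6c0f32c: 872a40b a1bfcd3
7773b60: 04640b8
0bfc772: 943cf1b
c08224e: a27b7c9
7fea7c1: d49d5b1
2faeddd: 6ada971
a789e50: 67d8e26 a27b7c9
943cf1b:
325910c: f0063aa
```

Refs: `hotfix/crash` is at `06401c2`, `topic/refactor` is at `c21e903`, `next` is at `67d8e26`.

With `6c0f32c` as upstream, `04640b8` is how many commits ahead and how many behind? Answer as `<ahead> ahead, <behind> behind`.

Reachable from 04640b8: {04640b8, 0bfc772, 325910c, 67d8e26, 6c0f32c, 6de7816, 872a40b, 943cf1b, a1bfcd3, a27b7c9, a789e50, c08224e, c21e903, f0063aa}.
Reachable from 6c0f32c: {0bfc772, 67d8e26, 6c0f32c, 6de7816, 872a40b, 943cf1b, a1bfcd3, a27b7c9, a789e50, c08224e, c21e903, f0063aa}.
Only in 04640b8's history (ahead): {04640b8, 325910c} — 2.
Only in 6c0f32c's history (behind): {} — 0.

2 ahead, 0 behind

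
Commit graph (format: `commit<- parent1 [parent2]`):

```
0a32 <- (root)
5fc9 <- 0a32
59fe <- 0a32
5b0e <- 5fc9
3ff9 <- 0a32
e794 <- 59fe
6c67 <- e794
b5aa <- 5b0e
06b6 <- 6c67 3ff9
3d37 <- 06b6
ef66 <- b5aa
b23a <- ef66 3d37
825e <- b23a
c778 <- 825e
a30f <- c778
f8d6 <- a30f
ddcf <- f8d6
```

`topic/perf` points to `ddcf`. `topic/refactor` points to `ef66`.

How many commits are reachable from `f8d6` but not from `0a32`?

15

Reachable from f8d6: {06b6, 0a32, 3d37, 3ff9, 59fe, 5b0e, 5fc9, 6c67, 825e, a30f, b23a, b5aa, c778, e794, ef66, f8d6}.
Reachable from 0a32: {0a32}.
In f8d6's history but not 0a32's: {06b6, 3d37, 3ff9, 59fe, 5b0e, 5fc9, 6c67, 825e, a30f, b23a, b5aa, c778, e794, ef66, f8d6} — 15 commits.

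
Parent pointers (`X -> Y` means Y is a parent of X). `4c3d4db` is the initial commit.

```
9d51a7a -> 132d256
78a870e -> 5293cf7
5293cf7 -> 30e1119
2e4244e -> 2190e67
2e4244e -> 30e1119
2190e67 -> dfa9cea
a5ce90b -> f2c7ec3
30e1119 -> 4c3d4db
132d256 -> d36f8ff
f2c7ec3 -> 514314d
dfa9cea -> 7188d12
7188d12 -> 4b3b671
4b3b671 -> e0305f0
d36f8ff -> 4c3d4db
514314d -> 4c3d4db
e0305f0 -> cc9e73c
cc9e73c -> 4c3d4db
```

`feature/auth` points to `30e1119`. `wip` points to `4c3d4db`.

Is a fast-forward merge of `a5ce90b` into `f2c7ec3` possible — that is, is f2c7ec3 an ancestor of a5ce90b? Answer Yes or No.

Yes

A fast-forward from f2c7ec3 to a5ce90b is possible iff f2c7ec3 is an ancestor of a5ce90b.
Ancestors of a5ce90b: {4c3d4db, 514314d, a5ce90b, f2c7ec3}.
f2c7ec3 is among them, so fast-forward is possible.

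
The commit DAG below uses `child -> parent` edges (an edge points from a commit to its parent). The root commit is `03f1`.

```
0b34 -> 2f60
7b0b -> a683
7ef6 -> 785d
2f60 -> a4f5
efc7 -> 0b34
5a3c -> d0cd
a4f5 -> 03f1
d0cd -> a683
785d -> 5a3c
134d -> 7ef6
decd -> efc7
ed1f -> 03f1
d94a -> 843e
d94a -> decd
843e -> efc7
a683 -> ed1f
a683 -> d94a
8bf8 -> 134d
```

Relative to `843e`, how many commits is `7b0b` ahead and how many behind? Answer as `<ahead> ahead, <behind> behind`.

Reachable from 7b0b: {03f1, 0b34, 2f60, 7b0b, 843e, a4f5, a683, d94a, decd, ed1f, efc7}.
Reachable from 843e: {03f1, 0b34, 2f60, 843e, a4f5, efc7}.
Only in 7b0b's history (ahead): {7b0b, a683, d94a, decd, ed1f} — 5.
Only in 843e's history (behind): {} — 0.

5 ahead, 0 behind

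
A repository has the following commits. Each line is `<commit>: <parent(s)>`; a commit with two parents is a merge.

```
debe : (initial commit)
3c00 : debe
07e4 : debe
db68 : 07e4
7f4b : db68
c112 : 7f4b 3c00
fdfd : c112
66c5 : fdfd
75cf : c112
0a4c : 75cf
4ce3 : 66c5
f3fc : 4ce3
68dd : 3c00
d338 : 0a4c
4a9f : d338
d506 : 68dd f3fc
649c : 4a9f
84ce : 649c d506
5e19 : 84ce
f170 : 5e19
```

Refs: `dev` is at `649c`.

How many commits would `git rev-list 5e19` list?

Walking parent pointers from 5e19: reachable set = {07e4, 0a4c, 3c00, 4a9f, 4ce3, 5e19, 649c, 66c5, 68dd, 75cf, 7f4b, 84ce, c112, d338, d506, db68, debe, f3fc, fdfd}.
That is 19 commits.

19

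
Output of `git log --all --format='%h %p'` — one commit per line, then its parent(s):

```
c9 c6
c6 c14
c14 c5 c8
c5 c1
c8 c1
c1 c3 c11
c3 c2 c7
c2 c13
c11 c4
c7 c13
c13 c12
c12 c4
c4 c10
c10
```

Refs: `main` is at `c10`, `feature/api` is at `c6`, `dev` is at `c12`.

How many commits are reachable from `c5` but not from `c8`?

Reachable from c5: {c1, c10, c11, c12, c13, c2, c3, c4, c5, c7}.
Reachable from c8: {c1, c10, c11, c12, c13, c2, c3, c4, c7, c8}.
In c5's history but not c8's: {c5} — 1 commit.

1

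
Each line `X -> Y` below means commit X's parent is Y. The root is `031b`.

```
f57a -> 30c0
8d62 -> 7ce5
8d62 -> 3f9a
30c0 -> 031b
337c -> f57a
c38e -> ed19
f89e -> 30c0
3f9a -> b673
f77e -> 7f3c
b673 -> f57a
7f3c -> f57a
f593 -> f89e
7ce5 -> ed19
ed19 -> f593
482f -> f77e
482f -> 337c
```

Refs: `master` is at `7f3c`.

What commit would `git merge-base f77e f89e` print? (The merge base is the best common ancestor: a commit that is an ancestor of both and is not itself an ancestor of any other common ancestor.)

Ancestors of f77e: {031b, 30c0, 7f3c, f57a, f77e}.
Ancestors of f89e: {031b, 30c0, f89e}.
Common ancestors: {031b, 30c0}.
Among these, 30c0 is not an ancestor of any other common ancestor — it is the merge base.

30c0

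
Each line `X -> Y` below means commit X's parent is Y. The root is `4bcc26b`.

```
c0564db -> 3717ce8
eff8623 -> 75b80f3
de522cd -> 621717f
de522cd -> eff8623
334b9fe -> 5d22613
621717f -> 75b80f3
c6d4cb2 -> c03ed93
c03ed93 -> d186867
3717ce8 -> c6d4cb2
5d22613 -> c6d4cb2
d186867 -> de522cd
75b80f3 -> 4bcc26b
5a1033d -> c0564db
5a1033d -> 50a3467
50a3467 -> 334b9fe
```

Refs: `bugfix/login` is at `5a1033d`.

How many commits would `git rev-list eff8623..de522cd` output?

2

Reachable from de522cd: {4bcc26b, 621717f, 75b80f3, de522cd, eff8623}.
Reachable from eff8623: {4bcc26b, 75b80f3, eff8623}.
In de522cd's history but not eff8623's: {621717f, de522cd} — 2 commits.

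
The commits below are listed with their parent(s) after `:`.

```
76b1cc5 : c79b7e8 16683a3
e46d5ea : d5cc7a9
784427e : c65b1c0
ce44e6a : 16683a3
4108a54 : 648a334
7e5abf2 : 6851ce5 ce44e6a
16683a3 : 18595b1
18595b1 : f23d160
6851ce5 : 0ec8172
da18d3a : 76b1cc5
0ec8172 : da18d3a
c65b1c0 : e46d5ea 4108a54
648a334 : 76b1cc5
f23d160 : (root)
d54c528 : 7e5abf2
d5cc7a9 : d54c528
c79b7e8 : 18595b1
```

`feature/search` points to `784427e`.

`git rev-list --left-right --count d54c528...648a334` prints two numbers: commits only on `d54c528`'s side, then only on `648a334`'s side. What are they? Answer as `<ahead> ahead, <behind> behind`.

Reachable from d54c528: {0ec8172, 16683a3, 18595b1, 6851ce5, 76b1cc5, 7e5abf2, c79b7e8, ce44e6a, d54c528, da18d3a, f23d160}.
Reachable from 648a334: {16683a3, 18595b1, 648a334, 76b1cc5, c79b7e8, f23d160}.
Only in d54c528's history (ahead): {0ec8172, 6851ce5, 7e5abf2, ce44e6a, d54c528, da18d3a} — 6.
Only in 648a334's history (behind): {648a334} — 1.

6 ahead, 1 behind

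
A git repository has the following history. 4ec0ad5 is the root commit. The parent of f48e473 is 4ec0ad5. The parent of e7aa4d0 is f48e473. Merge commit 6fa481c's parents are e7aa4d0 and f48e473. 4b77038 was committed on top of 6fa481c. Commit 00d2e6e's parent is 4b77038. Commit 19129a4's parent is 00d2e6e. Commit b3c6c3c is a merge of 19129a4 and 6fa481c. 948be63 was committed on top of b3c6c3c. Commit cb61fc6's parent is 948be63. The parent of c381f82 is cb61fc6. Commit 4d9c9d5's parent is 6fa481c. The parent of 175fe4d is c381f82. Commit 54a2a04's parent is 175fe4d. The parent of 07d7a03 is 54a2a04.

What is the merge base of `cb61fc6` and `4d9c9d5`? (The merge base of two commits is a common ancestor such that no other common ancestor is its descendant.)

Ancestors of cb61fc6: {00d2e6e, 19129a4, 4b77038, 4ec0ad5, 6fa481c, 948be63, b3c6c3c, cb61fc6, e7aa4d0, f48e473}.
Ancestors of 4d9c9d5: {4d9c9d5, 4ec0ad5, 6fa481c, e7aa4d0, f48e473}.
Common ancestors: {4ec0ad5, 6fa481c, e7aa4d0, f48e473}.
Among these, 6fa481c is not an ancestor of any other common ancestor — it is the merge base.

6fa481c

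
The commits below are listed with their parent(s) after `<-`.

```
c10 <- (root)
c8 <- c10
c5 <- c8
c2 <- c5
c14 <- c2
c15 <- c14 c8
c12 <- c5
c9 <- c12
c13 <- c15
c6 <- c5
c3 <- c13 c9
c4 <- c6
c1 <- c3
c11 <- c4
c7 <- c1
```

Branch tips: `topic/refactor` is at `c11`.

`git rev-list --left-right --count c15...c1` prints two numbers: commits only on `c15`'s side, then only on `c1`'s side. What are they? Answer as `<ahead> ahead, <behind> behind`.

Reachable from c15: {c10, c14, c15, c2, c5, c8}.
Reachable from c1: {c1, c10, c12, c13, c14, c15, c2, c3, c5, c8, c9}.
Only in c15's history (ahead): {} — 0.
Only in c1's history (behind): {c1, c12, c13, c3, c9} — 5.

0 ahead, 5 behind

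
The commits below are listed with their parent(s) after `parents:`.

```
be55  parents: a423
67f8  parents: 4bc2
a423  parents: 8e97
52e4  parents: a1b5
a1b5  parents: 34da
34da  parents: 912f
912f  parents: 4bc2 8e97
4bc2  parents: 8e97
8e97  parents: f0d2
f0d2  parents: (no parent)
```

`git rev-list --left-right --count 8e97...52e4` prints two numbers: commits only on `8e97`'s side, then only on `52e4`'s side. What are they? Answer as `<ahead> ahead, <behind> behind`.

0 ahead, 5 behind

Reachable from 8e97: {8e97, f0d2}.
Reachable from 52e4: {34da, 4bc2, 52e4, 8e97, 912f, a1b5, f0d2}.
Only in 8e97's history (ahead): {} — 0.
Only in 52e4's history (behind): {34da, 4bc2, 52e4, 912f, a1b5} — 5.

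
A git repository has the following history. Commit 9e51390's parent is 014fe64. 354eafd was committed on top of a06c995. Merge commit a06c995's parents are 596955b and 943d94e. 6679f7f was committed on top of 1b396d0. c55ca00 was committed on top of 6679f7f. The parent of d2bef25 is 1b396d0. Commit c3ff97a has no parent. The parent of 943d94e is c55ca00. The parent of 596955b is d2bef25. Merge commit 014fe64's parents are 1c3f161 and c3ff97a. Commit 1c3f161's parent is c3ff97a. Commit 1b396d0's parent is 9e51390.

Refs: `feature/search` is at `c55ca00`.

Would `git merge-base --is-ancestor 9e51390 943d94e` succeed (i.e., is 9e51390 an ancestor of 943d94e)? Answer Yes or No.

Yes

Ancestors of 943d94e (commits reachable by following parents): {014fe64, 1b396d0, 1c3f161, 6679f7f, 943d94e, 9e51390, c3ff97a, c55ca00}.
9e51390 is in that set, so it is an ancestor of 943d94e.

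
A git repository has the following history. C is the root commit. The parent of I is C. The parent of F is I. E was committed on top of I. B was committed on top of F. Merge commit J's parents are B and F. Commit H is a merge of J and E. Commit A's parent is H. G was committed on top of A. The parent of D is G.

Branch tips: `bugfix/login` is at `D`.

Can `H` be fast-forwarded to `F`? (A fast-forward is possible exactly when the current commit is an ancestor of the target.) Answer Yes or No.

A fast-forward from H to F is possible iff H is an ancestor of F.
Ancestors of F: {C, F, I}.
H is not among them, so fast-forward is not possible.

No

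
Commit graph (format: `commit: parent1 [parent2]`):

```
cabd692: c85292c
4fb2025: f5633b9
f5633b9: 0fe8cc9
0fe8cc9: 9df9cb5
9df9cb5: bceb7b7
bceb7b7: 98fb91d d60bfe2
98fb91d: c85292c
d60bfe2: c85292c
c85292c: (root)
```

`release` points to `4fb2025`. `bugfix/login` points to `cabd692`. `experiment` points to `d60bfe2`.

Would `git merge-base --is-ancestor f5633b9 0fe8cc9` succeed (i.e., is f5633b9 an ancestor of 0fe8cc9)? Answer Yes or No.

Ancestors of 0fe8cc9: {0fe8cc9, 98fb91d, 9df9cb5, bceb7b7, c85292c, d60bfe2}.
f5633b9 is not in that set, so it is not an ancestor of 0fe8cc9.

No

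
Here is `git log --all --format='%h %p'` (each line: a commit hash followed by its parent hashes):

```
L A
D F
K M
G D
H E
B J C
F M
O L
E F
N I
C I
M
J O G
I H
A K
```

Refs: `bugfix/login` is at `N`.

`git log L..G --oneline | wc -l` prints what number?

Reachable from G: {D, F, G, M}.
Reachable from L: {A, K, L, M}.
In G's history but not L's: {D, F, G} — 3 commits.

3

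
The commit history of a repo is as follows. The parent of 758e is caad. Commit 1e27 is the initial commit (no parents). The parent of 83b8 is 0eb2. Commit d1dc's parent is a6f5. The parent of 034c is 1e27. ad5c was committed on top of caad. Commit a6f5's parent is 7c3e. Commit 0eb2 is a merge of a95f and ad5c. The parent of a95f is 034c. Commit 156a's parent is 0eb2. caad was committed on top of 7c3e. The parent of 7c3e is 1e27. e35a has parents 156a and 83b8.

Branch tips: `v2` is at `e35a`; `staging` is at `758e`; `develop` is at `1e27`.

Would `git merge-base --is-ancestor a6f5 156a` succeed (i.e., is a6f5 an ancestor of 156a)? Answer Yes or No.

No

Ancestors of 156a: {034c, 0eb2, 156a, 1e27, 7c3e, a95f, ad5c, caad}.
a6f5 is not in that set, so it is not an ancestor of 156a.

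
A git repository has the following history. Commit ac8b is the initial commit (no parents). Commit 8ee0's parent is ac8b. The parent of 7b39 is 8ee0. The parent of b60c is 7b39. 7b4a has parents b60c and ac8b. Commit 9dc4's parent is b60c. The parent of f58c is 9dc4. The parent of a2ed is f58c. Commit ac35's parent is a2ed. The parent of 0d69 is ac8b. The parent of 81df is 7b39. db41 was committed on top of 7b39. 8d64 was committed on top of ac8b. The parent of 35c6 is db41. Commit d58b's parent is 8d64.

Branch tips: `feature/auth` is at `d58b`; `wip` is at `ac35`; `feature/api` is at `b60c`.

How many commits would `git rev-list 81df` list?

Walking parent pointers from 81df: reachable set = {7b39, 81df, 8ee0, ac8b}.
That is 4 commits.

4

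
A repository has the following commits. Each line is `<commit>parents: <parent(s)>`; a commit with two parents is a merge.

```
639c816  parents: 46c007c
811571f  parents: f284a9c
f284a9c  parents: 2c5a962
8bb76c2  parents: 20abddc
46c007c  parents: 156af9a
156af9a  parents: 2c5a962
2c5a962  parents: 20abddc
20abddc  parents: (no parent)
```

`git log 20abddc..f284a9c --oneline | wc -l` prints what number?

2

Reachable from f284a9c: {20abddc, 2c5a962, f284a9c}.
Reachable from 20abddc: {20abddc}.
In f284a9c's history but not 20abddc's: {2c5a962, f284a9c} — 2 commits.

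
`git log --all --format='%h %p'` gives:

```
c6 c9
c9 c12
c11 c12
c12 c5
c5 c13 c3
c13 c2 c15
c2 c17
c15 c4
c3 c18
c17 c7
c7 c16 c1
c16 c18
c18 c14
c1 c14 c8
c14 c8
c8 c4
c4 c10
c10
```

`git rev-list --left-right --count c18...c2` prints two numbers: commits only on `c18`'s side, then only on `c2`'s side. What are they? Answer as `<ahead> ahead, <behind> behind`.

Reachable from c18: {c10, c14, c18, c4, c8}.
Reachable from c2: {c1, c10, c14, c16, c17, c18, c2, c4, c7, c8}.
Only in c18's history (ahead): {} — 0.
Only in c2's history (behind): {c1, c16, c17, c2, c7} — 5.

0 ahead, 5 behind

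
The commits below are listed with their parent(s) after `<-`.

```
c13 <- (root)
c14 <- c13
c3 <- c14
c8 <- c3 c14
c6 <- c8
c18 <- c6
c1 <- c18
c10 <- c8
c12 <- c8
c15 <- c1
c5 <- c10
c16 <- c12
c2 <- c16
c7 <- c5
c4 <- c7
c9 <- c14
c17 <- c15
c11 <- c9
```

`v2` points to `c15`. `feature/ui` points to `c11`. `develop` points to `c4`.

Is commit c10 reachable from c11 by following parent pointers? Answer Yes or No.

Ancestors of c11: {c11, c13, c14, c9}.
c10 is not in that set, so it is not an ancestor of c11.

No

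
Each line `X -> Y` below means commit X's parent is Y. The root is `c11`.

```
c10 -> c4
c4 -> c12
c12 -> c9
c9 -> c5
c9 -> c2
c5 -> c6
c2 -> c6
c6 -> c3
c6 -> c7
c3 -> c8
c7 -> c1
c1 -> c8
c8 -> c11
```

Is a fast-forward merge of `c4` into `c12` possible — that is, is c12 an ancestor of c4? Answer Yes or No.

A fast-forward from c12 to c4 is possible iff c12 is an ancestor of c4.
Ancestors of c4: {c1, c11, c12, c2, c3, c4, c5, c6, c7, c8, c9}.
c12 is among them, so fast-forward is possible.

Yes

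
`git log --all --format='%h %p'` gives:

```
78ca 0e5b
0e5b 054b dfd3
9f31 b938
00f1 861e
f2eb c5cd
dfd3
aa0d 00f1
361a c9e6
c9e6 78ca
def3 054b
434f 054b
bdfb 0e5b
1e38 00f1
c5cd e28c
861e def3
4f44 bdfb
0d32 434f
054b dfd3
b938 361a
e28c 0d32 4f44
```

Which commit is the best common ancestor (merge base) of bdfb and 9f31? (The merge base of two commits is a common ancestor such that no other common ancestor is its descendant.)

0e5b

Ancestors of bdfb: {054b, 0e5b, bdfb, dfd3}.
Ancestors of 9f31: {054b, 0e5b, 361a, 78ca, 9f31, b938, c9e6, dfd3}.
Common ancestors: {054b, 0e5b, dfd3}.
Among these, 0e5b is not an ancestor of any other common ancestor — it is the merge base.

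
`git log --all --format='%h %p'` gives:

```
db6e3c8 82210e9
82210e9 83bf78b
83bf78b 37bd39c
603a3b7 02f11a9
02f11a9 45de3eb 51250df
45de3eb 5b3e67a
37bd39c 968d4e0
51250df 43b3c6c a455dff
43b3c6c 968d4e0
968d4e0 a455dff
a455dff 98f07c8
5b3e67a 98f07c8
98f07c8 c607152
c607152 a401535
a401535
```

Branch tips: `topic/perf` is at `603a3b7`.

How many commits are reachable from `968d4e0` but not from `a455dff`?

Reachable from 968d4e0: {968d4e0, 98f07c8, a401535, a455dff, c607152}.
Reachable from a455dff: {98f07c8, a401535, a455dff, c607152}.
In 968d4e0's history but not a455dff's: {968d4e0} — 1 commit.

1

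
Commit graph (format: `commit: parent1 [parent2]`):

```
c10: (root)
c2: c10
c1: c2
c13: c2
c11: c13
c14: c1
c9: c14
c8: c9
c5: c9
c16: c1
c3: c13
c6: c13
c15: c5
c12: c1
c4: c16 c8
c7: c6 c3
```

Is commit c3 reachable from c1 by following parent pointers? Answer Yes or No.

No

Ancestors of c1: {c1, c10, c2}.
c3 is not in that set, so it is not an ancestor of c1.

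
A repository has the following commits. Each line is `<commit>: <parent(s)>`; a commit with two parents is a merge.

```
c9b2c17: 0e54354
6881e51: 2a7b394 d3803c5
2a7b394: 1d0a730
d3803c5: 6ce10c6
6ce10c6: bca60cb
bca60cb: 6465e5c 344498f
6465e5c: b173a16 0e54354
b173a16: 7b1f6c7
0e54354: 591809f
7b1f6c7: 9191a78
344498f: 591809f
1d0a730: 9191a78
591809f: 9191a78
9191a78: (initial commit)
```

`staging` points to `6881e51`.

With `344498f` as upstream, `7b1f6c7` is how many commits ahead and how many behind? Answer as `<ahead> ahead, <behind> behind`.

1 ahead, 2 behind

Reachable from 7b1f6c7: {7b1f6c7, 9191a78}.
Reachable from 344498f: {344498f, 591809f, 9191a78}.
Only in 7b1f6c7's history (ahead): {7b1f6c7} — 1.
Only in 344498f's history (behind): {344498f, 591809f} — 2.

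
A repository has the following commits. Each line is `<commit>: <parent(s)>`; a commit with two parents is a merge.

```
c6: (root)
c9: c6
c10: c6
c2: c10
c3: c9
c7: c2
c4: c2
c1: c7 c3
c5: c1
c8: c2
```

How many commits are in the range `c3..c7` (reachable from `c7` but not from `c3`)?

Reachable from c7: {c10, c2, c6, c7}.
Reachable from c3: {c3, c6, c9}.
In c7's history but not c3's: {c10, c2, c7} — 3 commits.

3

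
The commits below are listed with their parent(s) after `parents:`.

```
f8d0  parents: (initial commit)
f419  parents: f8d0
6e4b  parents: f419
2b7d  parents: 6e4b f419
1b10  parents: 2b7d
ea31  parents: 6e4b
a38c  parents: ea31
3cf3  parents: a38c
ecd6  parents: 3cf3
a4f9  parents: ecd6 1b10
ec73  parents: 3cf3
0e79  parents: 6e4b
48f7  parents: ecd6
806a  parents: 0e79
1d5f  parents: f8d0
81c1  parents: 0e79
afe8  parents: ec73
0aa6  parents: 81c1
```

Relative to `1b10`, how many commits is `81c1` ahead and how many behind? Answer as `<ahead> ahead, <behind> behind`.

Reachable from 81c1: {0e79, 6e4b, 81c1, f419, f8d0}.
Reachable from 1b10: {1b10, 2b7d, 6e4b, f419, f8d0}.
Only in 81c1's history (ahead): {0e79, 81c1} — 2.
Only in 1b10's history (behind): {1b10, 2b7d} — 2.

2 ahead, 2 behind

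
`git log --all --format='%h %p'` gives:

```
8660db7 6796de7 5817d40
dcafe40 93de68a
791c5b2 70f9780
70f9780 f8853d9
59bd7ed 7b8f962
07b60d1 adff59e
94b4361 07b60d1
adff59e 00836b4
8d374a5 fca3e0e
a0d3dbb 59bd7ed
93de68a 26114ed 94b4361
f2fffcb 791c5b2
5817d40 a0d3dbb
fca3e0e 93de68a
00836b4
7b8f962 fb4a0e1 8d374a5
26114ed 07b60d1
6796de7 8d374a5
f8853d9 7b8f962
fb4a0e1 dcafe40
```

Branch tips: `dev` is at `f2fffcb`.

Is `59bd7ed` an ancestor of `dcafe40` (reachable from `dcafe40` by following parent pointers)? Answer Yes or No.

No

Ancestors of dcafe40: {00836b4, 07b60d1, 26114ed, 93de68a, 94b4361, adff59e, dcafe40}.
59bd7ed is not in that set, so it is not an ancestor of dcafe40.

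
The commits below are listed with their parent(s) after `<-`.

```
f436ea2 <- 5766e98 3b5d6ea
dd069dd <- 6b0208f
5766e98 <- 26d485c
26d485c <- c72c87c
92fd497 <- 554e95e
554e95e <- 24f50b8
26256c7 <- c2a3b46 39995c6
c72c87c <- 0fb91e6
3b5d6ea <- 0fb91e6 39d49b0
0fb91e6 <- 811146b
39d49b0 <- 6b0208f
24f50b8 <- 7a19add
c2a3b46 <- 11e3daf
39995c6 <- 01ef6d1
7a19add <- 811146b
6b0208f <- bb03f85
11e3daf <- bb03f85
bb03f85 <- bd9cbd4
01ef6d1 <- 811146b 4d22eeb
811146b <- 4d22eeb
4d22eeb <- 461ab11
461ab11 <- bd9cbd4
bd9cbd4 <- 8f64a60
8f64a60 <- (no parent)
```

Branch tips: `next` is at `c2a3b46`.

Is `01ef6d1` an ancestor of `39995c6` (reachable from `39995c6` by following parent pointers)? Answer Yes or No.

Ancestors of 39995c6 (commits reachable by following parents): {01ef6d1, 39995c6, 461ab11, 4d22eeb, 811146b, 8f64a60, bd9cbd4}.
01ef6d1 is in that set, so it is an ancestor of 39995c6.

Yes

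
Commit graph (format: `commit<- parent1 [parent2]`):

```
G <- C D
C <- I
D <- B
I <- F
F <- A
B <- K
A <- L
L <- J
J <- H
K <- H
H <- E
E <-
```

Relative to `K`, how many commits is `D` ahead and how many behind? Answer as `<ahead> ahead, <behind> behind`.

2 ahead, 0 behind

Reachable from D: {B, D, E, H, K}.
Reachable from K: {E, H, K}.
Only in D's history (ahead): {B, D} — 2.
Only in K's history (behind): {} — 0.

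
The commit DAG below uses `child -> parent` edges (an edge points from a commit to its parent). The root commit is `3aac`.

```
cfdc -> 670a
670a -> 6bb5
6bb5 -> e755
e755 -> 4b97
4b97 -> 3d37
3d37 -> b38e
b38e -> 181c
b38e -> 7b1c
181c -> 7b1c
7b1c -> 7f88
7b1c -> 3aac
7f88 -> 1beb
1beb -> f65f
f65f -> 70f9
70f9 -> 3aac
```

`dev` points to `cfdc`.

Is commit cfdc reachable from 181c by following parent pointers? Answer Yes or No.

Ancestors of 181c: {181c, 1beb, 3aac, 70f9, 7b1c, 7f88, f65f}.
cfdc is not in that set, so it is not an ancestor of 181c.

No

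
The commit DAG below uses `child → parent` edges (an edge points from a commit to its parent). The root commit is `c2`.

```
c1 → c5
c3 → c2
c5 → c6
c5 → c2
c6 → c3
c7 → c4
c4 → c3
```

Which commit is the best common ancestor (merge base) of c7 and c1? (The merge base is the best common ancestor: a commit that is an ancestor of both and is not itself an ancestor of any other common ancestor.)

Ancestors of c7: {c2, c3, c4, c7}.
Ancestors of c1: {c1, c2, c3, c5, c6}.
Common ancestors: {c2, c3}.
Among these, c3 is not an ancestor of any other common ancestor — it is the merge base.

c3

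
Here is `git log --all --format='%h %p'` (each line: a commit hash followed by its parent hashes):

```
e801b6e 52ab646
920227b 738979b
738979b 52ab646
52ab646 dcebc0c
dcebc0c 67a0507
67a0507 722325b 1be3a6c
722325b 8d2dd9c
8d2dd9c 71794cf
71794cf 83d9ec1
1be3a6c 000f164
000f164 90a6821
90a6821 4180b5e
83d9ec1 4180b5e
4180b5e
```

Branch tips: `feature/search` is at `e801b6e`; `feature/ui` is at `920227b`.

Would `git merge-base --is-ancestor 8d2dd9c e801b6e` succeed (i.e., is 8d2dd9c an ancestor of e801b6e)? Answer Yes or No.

Yes

Ancestors of e801b6e (commits reachable by following parents): {000f164, 1be3a6c, 4180b5e, 52ab646, 67a0507, 71794cf, 722325b, 83d9ec1, 8d2dd9c, 90a6821, dcebc0c, e801b6e}.
8d2dd9c is in that set, so it is an ancestor of e801b6e.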